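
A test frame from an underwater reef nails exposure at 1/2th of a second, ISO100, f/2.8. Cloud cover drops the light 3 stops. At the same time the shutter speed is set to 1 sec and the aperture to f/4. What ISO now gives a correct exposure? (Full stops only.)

Scene light: 3 stops darker.
Shutter speed: 1/2 → 1 — 1 stop longer (brighter).
Aperture: f/2.8 → f/4 — 1 stop smaller aperture (darker).
Net so far: 3 stops darker. ISO: 100 → 200 → 400 → 800.

ISO 800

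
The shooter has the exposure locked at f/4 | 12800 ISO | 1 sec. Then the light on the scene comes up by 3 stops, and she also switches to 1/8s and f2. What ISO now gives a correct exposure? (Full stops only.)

Scene light: 3 stops brighter.
Shutter speed: 1 → 1/2 → 1/4 → 1/8 — 3 stops faster (darker).
Aperture: f/4 → f/2.8 → f/2 — 2 stops larger aperture (brighter).
Net so far: 2 stops brighter. ISO: 12800 → 6400 → 3200.

ISO 3200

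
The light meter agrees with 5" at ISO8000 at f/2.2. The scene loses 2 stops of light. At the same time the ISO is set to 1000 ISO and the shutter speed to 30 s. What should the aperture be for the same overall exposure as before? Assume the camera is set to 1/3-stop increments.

f/1.0

Scene light: 2 stops darker.
ISO: 8000 → 6400 → 5000 → 4000 → 3200 → 2500 → 2000 → 1600 → 1250 → 1000 — 3 stops dropped (darker).
Shutter speed: 5 → 6 → 8 → 10 → 13 → 15 → 20 → 25 → 30 — 2 2/3 stops longer (brighter).
Net so far: 2 1/3 stops darker. Aperture: f/2.2 → f/2 → f/1.8 → f/1.6 → f/1.4 → f/1.2 → f/1.1 → f/1.0.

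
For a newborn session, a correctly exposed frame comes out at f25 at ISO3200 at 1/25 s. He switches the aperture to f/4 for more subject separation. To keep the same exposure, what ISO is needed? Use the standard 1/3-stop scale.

Aperture: f/25 → f/22 → f/20 → f/18 → f/16 → f/14 → f/13 → f/11 → f/10 → f/9 → f/8 → f/7.1 → f/6.3 → f/5.6 → f/5 → f/4.5 → f/4 — 5 1/3 stops opened up (brighter).
Need 5 1/3 stops darker from the ISO: 3200 → 2500 → 2000 → 1600 → 1250 → 1000 → 800 → 640 → 500 → 400 → 320 → 250 → 200 → 160 → 125 → 100 → 80.

ISO 80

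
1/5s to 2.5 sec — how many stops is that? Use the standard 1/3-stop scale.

3 2/3 stops

1/5 → 1/4 → 0.3 → 0.4 → 0.5 → 0.6 → 0.8 → 1 → 1.3 → 1.6 → 2 → 2.5 — count the steps: 11 third-stops = 3 2/3 stops.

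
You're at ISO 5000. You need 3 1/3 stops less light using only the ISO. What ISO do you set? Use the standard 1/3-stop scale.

ISO 500

ISO: 5000 → 4000 → 3200 → 2500 → 2000 → 1600 → 1250 → 1000 → 800 → 640 → 500 — 3 1/3 stops dropped (darker).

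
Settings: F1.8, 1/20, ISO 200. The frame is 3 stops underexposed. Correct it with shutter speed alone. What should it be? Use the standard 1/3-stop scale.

0.4 s

Underexposed by 3 stops → need 3 stops brighter.
Shutter speed: 1/20 → 1/15 → 1/13 → 1/10 → 1/8 → 1/6 → 1/5 → 1/4 → 0.3 → 0.4.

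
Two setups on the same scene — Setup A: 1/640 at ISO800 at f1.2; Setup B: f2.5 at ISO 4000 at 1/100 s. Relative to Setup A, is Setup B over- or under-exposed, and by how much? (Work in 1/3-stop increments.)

Aperture: f/1.2 → f/1.4 → f/1.6 → f/1.8 → f/2 → f/2.2 → f/2.5 — 2 stops stopped down (darker).
Shutter speed: 1/640 → 1/500 → 1/400 → 1/320 → 1/250 → 1/200 → 1/160 → 1/125 → 1/100 — 2 2/3 stops longer (brighter).
ISO: 800 → 1000 → 1250 → 1600 → 2000 → 2500 → 3200 → 4000 — 2 1/3 stops higher (brighter).
Net: −2 +2 2/3 +2 1/3 = +3 stops.

3 stops brighter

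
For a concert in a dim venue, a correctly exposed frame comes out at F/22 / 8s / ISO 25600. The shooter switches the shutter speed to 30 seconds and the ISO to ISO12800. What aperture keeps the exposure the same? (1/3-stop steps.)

Shutter speed: 8 → 10 → 13 → 15 → 20 → 25 → 30 — 2 stops longer (brighter).
ISO: 25600 → 20000 → 16000 → 12800 — 1 stop lower (darker).
Net change so far: 1 stop brighter. Offset with the aperture: f/22 → f/25 → f/29 → f/32.

f/32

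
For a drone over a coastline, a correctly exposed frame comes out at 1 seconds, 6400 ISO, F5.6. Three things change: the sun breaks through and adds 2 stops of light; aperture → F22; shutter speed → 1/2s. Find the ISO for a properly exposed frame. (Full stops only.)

Scene light: 2 stops brighter.
Aperture: f/5.6 → f/8 → f/11 → f/16 → f/22 — 4 stops stopped down (darker).
Shutter speed: 1 → 1/2 — 1 stop faster (darker).
Net so far: 3 stops darker. ISO: 6400 → 12800 → 25600 → 51200.

ISO 51200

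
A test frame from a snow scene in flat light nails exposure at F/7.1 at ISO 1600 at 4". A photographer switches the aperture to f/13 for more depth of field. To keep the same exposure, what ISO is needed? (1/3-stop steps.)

Aperture: f/7.1 → f/8 → f/9 → f/10 → f/11 → f/13 — 1 2/3 stops smaller aperture (darker).
Need 1 2/3 stops brighter from the ISO: 1600 → 2000 → 2500 → 3200 → 4000 → 5000.

ISO 5000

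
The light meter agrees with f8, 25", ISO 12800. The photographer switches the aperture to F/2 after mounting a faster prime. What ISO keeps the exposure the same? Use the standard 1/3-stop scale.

ISO 800

Aperture: f/8 → f/7.1 → f/6.3 → f/5.6 → f/5 → f/4.5 → f/4 → f/3.5 → f/3.2 → f/2.8 → f/2.5 → f/2.2 → f/2 — 4 stops opened up (brighter).
Need 4 stops darker from the ISO: 12800 → 10000 → 8000 → 6400 → 5000 → 4000 → 3200 → 2500 → 2000 → 1600 → 1250 → 1000 → 800.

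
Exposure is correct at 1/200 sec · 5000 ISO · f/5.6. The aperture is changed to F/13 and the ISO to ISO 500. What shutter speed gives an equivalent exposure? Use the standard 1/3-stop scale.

1/4s

Aperture: f/5.6 → f/6.3 → f/7.1 → f/8 → f/9 → f/10 → f/11 → f/13 — 2 1/3 stops stopped down (darker).
ISO: 5000 → 4000 → 3200 → 2500 → 2000 → 1600 → 1250 → 1000 → 800 → 640 → 500 — 3 1/3 stops dropped (darker).
Net change so far: 5 2/3 stops darker. Offset with the shutter speed: 1/200 → 1/160 → 1/125 → 1/100 → 1/80 → 1/60 → 1/50 → 1/40 → 1/30 → 1/25 → 1/20 → 1/15 → 1/13 → 1/10 → 1/8 → 1/6 → 1/5 → 1/4.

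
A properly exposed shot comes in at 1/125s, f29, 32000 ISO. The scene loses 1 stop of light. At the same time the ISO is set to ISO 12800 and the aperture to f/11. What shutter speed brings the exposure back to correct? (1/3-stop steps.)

Scene light: 1 stop darker.
ISO: 32000 → 25600 → 20000 → 16000 → 12800 — 1 1/3 stops dropped (darker).
Aperture: f/29 → f/25 → f/22 → f/20 → f/18 → f/16 → f/14 → f/13 → f/11 — 2 2/3 stops opened up (brighter).
Net so far: 1/3 stop brighter. Shutter speed: 1/125 → 1/160.

1/160s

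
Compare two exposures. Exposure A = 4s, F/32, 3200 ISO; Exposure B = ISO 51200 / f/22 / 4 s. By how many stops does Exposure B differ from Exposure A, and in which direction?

5 stops brighter

Aperture: f/32 → f/22 — 1 stop wider (brighter).
Shutter speed: unchanged.
ISO: 3200 → 6400 → 12800 → 25600 → 51200 — 4 stops raised (brighter).
Net: +1 +4 = +5 stops.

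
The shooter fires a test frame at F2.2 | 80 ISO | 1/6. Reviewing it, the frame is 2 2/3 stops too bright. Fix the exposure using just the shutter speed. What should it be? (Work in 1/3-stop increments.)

Overexposed by 2 2/3 stops → need 2 2/3 stops darker.
Shutter speed: 1/6 → 1/8 → 1/10 → 1/13 → 1/15 → 1/20 → 1/25 → 1/30 → 1/40.

1/40s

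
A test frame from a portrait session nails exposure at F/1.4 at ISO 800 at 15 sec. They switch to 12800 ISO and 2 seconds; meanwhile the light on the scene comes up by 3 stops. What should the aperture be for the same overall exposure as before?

f/5.6

Scene light: 3 stops brighter.
ISO: 800 → 1600 → 3200 → 6400 → 12800 — 4 stops raised (brighter).
Shutter speed: 15 → 8 → 4 → 2 — 3 stops faster (darker).
Net so far: 4 stops brighter. Aperture: f/1.4 → f/2 → f/2.8 → f/4 → f/5.6.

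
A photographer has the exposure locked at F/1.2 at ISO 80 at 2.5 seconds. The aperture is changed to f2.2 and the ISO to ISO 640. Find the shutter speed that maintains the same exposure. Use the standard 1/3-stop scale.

1 s

Aperture: f/1.2 → f/1.4 → f/1.6 → f/1.8 → f/2 → f/2.2 — 1 2/3 stops smaller aperture (darker).
ISO: 80 → 100 → 125 → 160 → 200 → 250 → 320 → 400 → 500 → 640 — 3 stops higher (brighter).
Net change so far: 1 1/3 stops brighter. Offset with the shutter speed: 2.5 → 2 → 1.6 → 1.3 → 1.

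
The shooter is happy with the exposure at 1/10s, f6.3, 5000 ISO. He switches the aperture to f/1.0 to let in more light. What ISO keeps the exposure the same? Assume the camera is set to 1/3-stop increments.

ISO 125

Aperture: f/6.3 → f/5.6 → f/5 → f/4.5 → f/4 → f/3.5 → f/3.2 → f/2.8 → f/2.5 → f/2.2 → f/2 → f/1.8 → f/1.6 → f/1.4 → f/1.2 → f/1.1 → f/1.0 — 5 1/3 stops larger aperture (brighter).
Need 5 1/3 stops darker from the ISO: 5000 → 4000 → 3200 → 2500 → 2000 → 1600 → 1250 → 1000 → 800 → 640 → 500 → 400 → 320 → 250 → 200 → 160 → 125.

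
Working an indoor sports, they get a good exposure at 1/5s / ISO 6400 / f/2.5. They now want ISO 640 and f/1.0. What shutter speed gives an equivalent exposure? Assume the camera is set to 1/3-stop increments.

ISO: 6400 → 5000 → 4000 → 3200 → 2500 → 2000 → 1600 → 1250 → 1000 → 800 → 640 — 3 1/3 stops lower (darker).
Aperture: f/2.5 → f/2.2 → f/2 → f/1.8 → f/1.6 → f/1.4 → f/1.2 → f/1.1 → f/1.0 — 2 2/3 stops larger aperture (brighter).
Net change so far: 2/3 stop darker. Offset with the shutter speed: 1/5 → 1/4 → 0.3.

0.3 s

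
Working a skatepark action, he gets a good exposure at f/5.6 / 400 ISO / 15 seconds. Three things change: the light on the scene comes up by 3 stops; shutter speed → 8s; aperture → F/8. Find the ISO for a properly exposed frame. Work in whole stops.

ISO 200

Scene light: 3 stops brighter.
Shutter speed: 15 → 8 — 1 stop shorter (darker).
Aperture: f/5.6 → f/8 — 1 stop smaller aperture (darker).
Net so far: 1 stop brighter. ISO: 400 → 200.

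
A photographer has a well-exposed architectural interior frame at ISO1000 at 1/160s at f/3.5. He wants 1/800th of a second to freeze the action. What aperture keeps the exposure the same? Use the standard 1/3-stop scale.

Shutter speed: 1/160 → 1/200 → 1/250 → 1/320 → 1/400 → 1/500 → 1/640 → 1/800 — 2 1/3 stops faster (darker).
Need 2 1/3 stops brighter from the aperture: f/3.5 → f/3.2 → f/2.8 → f/2.5 → f/2.2 → f/2 → f/1.8 → f/1.6.

f/1.6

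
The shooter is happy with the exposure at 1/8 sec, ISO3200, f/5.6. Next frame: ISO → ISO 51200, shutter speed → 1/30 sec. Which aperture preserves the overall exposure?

ISO: 3200 → 6400 → 12800 → 25600 → 51200 — 4 stops higher (brighter).
Shutter speed: 1/8 → 1/15 → 1/30 — 2 stops faster (darker).
Net change so far: 2 stops brighter. Offset with the aperture: f/5.6 → f/8 → f/11.

f/11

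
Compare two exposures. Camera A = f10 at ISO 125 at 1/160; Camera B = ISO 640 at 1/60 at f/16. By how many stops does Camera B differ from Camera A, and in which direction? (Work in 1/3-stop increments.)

Aperture: f/10 → f/11 → f/13 → f/14 → f/16 — 1 1/3 stops smaller aperture (darker).
Shutter speed: 1/160 → 1/125 → 1/100 → 1/80 → 1/60 — 1 1/3 stops slower (brighter).
ISO: 125 → 160 → 200 → 250 → 320 → 400 → 500 → 640 — 2 1/3 stops higher (brighter).
Net: −1 1/3 +1 1/3 +2 1/3 = +2 1/3 stops.

2 1/3 stops brighter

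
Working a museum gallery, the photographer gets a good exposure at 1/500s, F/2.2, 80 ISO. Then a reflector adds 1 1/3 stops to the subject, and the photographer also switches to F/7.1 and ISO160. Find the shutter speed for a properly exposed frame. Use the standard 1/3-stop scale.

1/250s

Scene light: 1 1/3 stops brighter.
Aperture: f/2.2 → f/2.5 → f/2.8 → f/3.2 → f/3.5 → f/4 → f/4.5 → f/5 → f/5.6 → f/6.3 → f/7.1 — 3 1/3 stops stopped down (darker).
ISO: 80 → 100 → 125 → 160 — 1 stop raised (brighter).
Net so far: 1 stop darker. Shutter speed: 1/500 → 1/400 → 1/320 → 1/250.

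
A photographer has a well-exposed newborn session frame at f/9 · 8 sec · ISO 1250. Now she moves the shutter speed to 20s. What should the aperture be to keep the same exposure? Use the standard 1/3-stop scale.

Shutter speed: 8 → 10 → 13 → 15 → 20 — 1 1/3 stops longer (brighter).
Need 1 1/3 stops darker from the aperture: f/9 → f/10 → f/11 → f/13 → f/14.

f/14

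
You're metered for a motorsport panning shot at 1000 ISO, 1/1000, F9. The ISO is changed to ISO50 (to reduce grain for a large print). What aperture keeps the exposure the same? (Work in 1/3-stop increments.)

f/2

ISO: 1000 → 800 → 640 → 500 → 400 → 320 → 250 → 200 → 160 → 125 → 100 → 80 → 64 → 50 — 4 1/3 stops lower (darker).
Need 4 1/3 stops brighter from the aperture: f/9 → f/8 → f/7.1 → f/6.3 → f/5.6 → f/5 → f/4.5 → f/4 → f/3.5 → f/3.2 → f/2.8 → f/2.5 → f/2.2 → f/2.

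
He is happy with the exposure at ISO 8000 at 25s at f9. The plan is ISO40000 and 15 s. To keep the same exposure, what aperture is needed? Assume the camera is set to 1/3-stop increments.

f/16

ISO: 8000 → 10000 → 12800 → 16000 → 20000 → 25600 → 32000 → 40000 — 2 1/3 stops raised (brighter).
Shutter speed: 25 → 20 → 15 — 2/3 stop faster (darker).
Net change so far: 1 2/3 stops brighter. Offset with the aperture: f/9 → f/10 → f/11 → f/13 → f/14 → f/16.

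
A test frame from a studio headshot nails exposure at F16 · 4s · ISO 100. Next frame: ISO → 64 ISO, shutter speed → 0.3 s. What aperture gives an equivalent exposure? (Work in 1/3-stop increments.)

f/3.5

ISO: 100 → 80 → 64 — 2/3 stop lower (darker).
Shutter speed: 4 → 3.2 → 2.5 → 2 → 1.6 → 1.3 → 1 → 0.8 → 0.6 → 0.5 → 0.4 → 0.3 — 3 2/3 stops shorter (darker).
Net change so far: 4 1/3 stops darker. Offset with the aperture: f/16 → f/14 → f/13 → f/11 → f/10 → f/9 → f/8 → f/7.1 → f/6.3 → f/5.6 → f/5 → f/4.5 → f/4 → f/3.5.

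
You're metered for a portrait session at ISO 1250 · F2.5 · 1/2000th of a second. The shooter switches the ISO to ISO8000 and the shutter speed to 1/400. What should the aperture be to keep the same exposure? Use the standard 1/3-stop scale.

ISO: 1250 → 1600 → 2000 → 2500 → 3200 → 4000 → 5000 → 6400 → 8000 — 2 2/3 stops higher (brighter).
Shutter speed: 1/2000 → 1/1600 → 1/1250 → 1/1000 → 1/800 → 1/640 → 1/500 → 1/400 — 2 1/3 stops slower (brighter).
Net change so far: 5 stops brighter. Offset with the aperture: f/2.5 → f/2.8 → f/3.2 → f/3.5 → f/4 → f/4.5 → f/5 → f/5.6 → f/6.3 → f/7.1 → f/8 → f/9 → f/10 → f/11 → f/13 → f/14.

f/14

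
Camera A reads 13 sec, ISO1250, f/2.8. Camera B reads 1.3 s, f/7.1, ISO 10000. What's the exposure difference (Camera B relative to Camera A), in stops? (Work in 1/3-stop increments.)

Aperture: f/2.8 → f/3.2 → f/3.5 → f/4 → f/4.5 → f/5 → f/5.6 → f/6.3 → f/7.1 — 2 2/3 stops smaller aperture (darker).
Shutter speed: 13 → 10 → 8 → 6 → 5 → 4 → 3.2 → 2.5 → 2 → 1.6 → 1.3 — 3 1/3 stops faster (darker).
ISO: 1250 → 1600 → 2000 → 2500 → 3200 → 4000 → 5000 → 6400 → 8000 → 10000 — 3 stops raised (brighter).
Net: −2 2/3 −3 1/3 +3 = −3 stops.

3 stops darker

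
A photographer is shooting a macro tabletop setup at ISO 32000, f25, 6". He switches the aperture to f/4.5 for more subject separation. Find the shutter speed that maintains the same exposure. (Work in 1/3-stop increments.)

1/5s

Aperture: f/25 → f/22 → f/20 → f/18 → f/16 → f/14 → f/13 → f/11 → f/10 → f/9 → f/8 → f/7.1 → f/6.3 → f/5.6 → f/5 → f/4.5 — 5 stops opened up (brighter).
Need 5 stops darker from the shutter speed: 6 → 5 → 4 → 3.2 → 2.5 → 2 → 1.6 → 1.3 → 1 → 0.8 → 0.6 → 0.5 → 0.4 → 0.3 → 1/4 → 1/5.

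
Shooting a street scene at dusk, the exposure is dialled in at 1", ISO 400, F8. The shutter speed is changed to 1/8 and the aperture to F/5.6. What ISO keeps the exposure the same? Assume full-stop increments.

ISO 1600

Shutter speed: 1 → 1/2 → 1/4 → 1/8 — 3 stops shorter (darker).
Aperture: f/8 → f/5.6 — 1 stop larger aperture (brighter).
Net change so far: 2 stops darker. Offset with the ISO: 400 → 800 → 1600.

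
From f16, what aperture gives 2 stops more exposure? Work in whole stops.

Aperture: f/16 → f/11 → f/8 — 2 stops opened up (brighter).

f/8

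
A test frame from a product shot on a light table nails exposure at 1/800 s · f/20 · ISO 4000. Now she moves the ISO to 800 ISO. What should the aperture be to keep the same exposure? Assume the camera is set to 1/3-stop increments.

ISO: 4000 → 3200 → 2500 → 2000 → 1600 → 1250 → 1000 → 800 — 2 1/3 stops lower (darker).
Need 2 1/3 stops brighter from the aperture: f/20 → f/18 → f/16 → f/14 → f/13 → f/11 → f/10 → f/9.

f/9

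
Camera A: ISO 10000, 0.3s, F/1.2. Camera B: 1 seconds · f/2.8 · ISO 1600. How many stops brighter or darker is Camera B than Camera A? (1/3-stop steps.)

3 1/3 stops darker

Aperture: f/1.2 → f/1.4 → f/1.6 → f/1.8 → f/2 → f/2.2 → f/2.5 → f/2.8 — 2 1/3 stops narrower (darker).
Shutter speed: 0.3 → 0.4 → 0.5 → 0.6 → 0.8 → 1 — 1 2/3 stops slower (brighter).
ISO: 10000 → 8000 → 6400 → 5000 → 4000 → 3200 → 2500 → 2000 → 1600 — 2 2/3 stops dropped (darker).
Net: −2 1/3 +1 2/3 −2 2/3 = −3 1/3 stops.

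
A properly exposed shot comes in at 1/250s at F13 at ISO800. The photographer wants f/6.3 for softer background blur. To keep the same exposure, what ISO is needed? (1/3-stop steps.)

ISO 200

Aperture: f/13 → f/11 → f/10 → f/9 → f/8 → f/7.1 → f/6.3 — 2 stops opened up (brighter).
Need 2 stops darker from the ISO: 800 → 640 → 500 → 400 → 320 → 250 → 200.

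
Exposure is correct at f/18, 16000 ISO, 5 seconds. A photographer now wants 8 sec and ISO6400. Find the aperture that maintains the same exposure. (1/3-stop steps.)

Shutter speed: 5 → 6 → 8 — 2/3 stop slower (brighter).
ISO: 16000 → 12800 → 10000 → 8000 → 6400 — 1 1/3 stops dropped (darker).
Net change so far: 2/3 stop darker. Offset with the aperture: f/18 → f/16 → f/14.

f/14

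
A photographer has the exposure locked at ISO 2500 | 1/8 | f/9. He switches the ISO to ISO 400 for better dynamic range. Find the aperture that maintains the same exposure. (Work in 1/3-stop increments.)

f/3.5

ISO: 2500 → 2000 → 1600 → 1250 → 1000 → 800 → 640 → 500 → 400 — 2 2/3 stops lower (darker).
Need 2 2/3 stops brighter from the aperture: f/9 → f/8 → f/7.1 → f/6.3 → f/5.6 → f/5 → f/4.5 → f/4 → f/3.5.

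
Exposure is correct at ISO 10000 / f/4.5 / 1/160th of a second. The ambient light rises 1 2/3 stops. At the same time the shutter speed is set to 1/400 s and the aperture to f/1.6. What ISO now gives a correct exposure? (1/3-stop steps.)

ISO 1000

Scene light: 1 2/3 stops brighter.
Shutter speed: 1/160 → 1/200 → 1/250 → 1/320 → 1/400 — 1 1/3 stops faster (darker).
Aperture: f/4.5 → f/4 → f/3.5 → f/3.2 → f/2.8 → f/2.5 → f/2.2 → f/2 → f/1.8 → f/1.6 — 3 stops larger aperture (brighter).
Net so far: 3 1/3 stops brighter. ISO: 10000 → 8000 → 6400 → 5000 → 4000 → 3200 → 2500 → 2000 → 1600 → 1250 → 1000.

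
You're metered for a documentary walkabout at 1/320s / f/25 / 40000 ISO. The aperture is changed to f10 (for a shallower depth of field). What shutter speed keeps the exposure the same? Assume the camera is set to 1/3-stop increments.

1/2000s

Aperture: f/25 → f/22 → f/20 → f/18 → f/16 → f/14 → f/13 → f/11 → f/10 — 2 2/3 stops larger aperture (brighter).
Need 2 2/3 stops darker from the shutter speed: 1/320 → 1/400 → 1/500 → 1/640 → 1/800 → 1/1000 → 1/1250 → 1/1600 → 1/2000.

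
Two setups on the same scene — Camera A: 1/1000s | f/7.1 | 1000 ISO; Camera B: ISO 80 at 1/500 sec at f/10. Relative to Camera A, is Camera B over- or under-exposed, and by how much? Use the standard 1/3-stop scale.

3 2/3 stops darker

Aperture: f/7.1 → f/8 → f/9 → f/10 — 1 stop stopped down (darker).
Shutter speed: 1/1000 → 1/800 → 1/640 → 1/500 — 1 stop slower (brighter).
ISO: 1000 → 800 → 640 → 500 → 400 → 320 → 250 → 200 → 160 → 125 → 100 → 80 — 3 2/3 stops dropped (darker).
Net: −1 +1 −3 2/3 = −3 2/3 stops.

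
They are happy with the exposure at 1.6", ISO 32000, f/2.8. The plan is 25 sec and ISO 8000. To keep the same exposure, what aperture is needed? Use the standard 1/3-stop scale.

f/5.6

Shutter speed: 1.6 → 2 → 2.5 → 3.2 → 4 → 5 → 6 → 8 → 10 → 13 → 15 → 20 → 25 — 4 stops slower (brighter).
ISO: 32000 → 25600 → 20000 → 16000 → 12800 → 10000 → 8000 — 2 stops lower (darker).
Net change so far: 2 stops brighter. Offset with the aperture: f/2.8 → f/3.2 → f/3.5 → f/4 → f/4.5 → f/5 → f/5.6.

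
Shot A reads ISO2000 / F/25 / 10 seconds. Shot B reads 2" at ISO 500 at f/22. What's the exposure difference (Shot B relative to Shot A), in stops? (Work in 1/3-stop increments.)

Aperture: f/25 → f/22 — 1/3 stop wider (brighter).
Shutter speed: 10 → 8 → 6 → 5 → 4 → 3.2 → 2.5 → 2 — 2 1/3 stops faster (darker).
ISO: 2000 → 1600 → 1250 → 1000 → 800 → 640 → 500 — 2 stops lower (darker).
Net: +1/3 −2 1/3 −2 = −4 stops.

4 stops darker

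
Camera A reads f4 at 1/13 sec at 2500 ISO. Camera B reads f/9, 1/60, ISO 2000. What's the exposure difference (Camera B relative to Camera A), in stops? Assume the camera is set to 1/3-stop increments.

Aperture: f/4 → f/4.5 → f/5 → f/5.6 → f/6.3 → f/7.1 → f/8 → f/9 — 2 1/3 stops stopped down (darker).
Shutter speed: 1/13 → 1/15 → 1/20 → 1/25 → 1/30 → 1/40 → 1/50 → 1/60 — 2 1/3 stops faster (darker).
ISO: 2500 → 2000 — 1/3 stop lower (darker).
Net: −2 1/3 −2 1/3 −1/3 = −5 stops.

5 stops darker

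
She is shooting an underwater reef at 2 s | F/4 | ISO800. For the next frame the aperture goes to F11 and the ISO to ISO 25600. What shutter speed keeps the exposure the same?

1/2s

Aperture: f/4 → f/5.6 → f/8 → f/11 — 3 stops stopped down (darker).
ISO: 800 → 1600 → 3200 → 6400 → 12800 → 25600 — 5 stops higher (brighter).
Net change so far: 2 stops brighter. Offset with the shutter speed: 2 → 1 → 1/2.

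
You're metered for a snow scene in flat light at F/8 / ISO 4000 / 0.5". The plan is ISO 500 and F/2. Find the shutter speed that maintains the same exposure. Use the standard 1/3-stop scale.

1/4s

ISO: 4000 → 3200 → 2500 → 2000 → 1600 → 1250 → 1000 → 800 → 640 → 500 — 3 stops dropped (darker).
Aperture: f/8 → f/7.1 → f/6.3 → f/5.6 → f/5 → f/4.5 → f/4 → f/3.5 → f/3.2 → f/2.8 → f/2.5 → f/2.2 → f/2 — 4 stops wider (brighter).
Net change so far: 1 stop brighter. Offset with the shutter speed: 0.5 → 0.4 → 0.3 → 1/4.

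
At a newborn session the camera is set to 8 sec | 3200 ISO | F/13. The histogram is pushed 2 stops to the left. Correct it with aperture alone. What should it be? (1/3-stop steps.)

f/6.3

Underexposed by 2 stops → need 2 stops brighter.
Aperture: f/13 → f/11 → f/10 → f/9 → f/8 → f/7.1 → f/6.3.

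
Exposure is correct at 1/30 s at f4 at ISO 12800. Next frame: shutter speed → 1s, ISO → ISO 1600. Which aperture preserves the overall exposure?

Shutter speed: 1/30 → 1/15 → 1/8 → 1/4 → 1/2 → 1 — 5 stops longer (brighter).
ISO: 12800 → 6400 → 3200 → 1600 — 3 stops dropped (darker).
Net change so far: 2 stops brighter. Offset with the aperture: f/4 → f/5.6 → f/8.

f/8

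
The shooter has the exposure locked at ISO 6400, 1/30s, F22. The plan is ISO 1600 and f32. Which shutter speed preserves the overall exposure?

ISO: 6400 → 3200 → 1600 — 2 stops lower (darker).
Aperture: f/22 → f/32 — 1 stop narrower (darker).
Net change so far: 3 stops darker. Offset with the shutter speed: 1/30 → 1/15 → 1/8 → 1/4.

1/4s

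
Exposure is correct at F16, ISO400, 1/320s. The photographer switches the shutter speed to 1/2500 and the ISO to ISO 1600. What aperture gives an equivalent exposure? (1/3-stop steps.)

f/11

Shutter speed: 1/320 → 1/400 → 1/500 → 1/640 → 1/800 → 1/1000 → 1/1250 → 1/1600 → 1/2000 → 1/2500 — 3 stops shorter (darker).
ISO: 400 → 500 → 640 → 800 → 1000 → 1250 → 1600 — 2 stops raised (brighter).
Net change so far: 1 stop darker. Offset with the aperture: f/16 → f/14 → f/13 → f/11.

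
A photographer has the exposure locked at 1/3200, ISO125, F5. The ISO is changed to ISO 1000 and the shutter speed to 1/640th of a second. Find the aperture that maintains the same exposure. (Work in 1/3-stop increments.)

f/32

ISO: 125 → 160 → 200 → 250 → 320 → 400 → 500 → 640 → 800 → 1000 — 3 stops higher (brighter).
Shutter speed: 1/3200 → 1/2500 → 1/2000 → 1/1600 → 1/1250 → 1/1000 → 1/800 → 1/640 — 2 1/3 stops longer (brighter).
Net change so far: 5 1/3 stops brighter. Offset with the aperture: f/5 → f/5.6 → f/6.3 → f/7.1 → f/8 → f/9 → f/10 → f/11 → f/13 → f/14 → f/16 → f/18 → f/20 → f/22 → f/25 → f/29 → f/32.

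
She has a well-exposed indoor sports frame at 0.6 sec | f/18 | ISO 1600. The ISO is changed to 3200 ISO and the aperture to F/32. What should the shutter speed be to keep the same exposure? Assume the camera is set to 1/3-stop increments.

1 s

ISO: 1600 → 2000 → 2500 → 3200 — 1 stop raised (brighter).
Aperture: f/18 → f/20 → f/22 → f/25 → f/29 → f/32 — 1 2/3 stops stopped down (darker).
Net change so far: 2/3 stop darker. Offset with the shutter speed: 0.6 → 0.8 → 1.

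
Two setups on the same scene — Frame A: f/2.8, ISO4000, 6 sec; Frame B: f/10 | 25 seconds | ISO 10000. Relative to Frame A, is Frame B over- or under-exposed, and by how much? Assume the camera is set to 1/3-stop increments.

Aperture: f/2.8 → f/3.2 → f/3.5 → f/4 → f/4.5 → f/5 → f/5.6 → f/6.3 → f/7.1 → f/8 → f/9 → f/10 — 3 2/3 stops smaller aperture (darker).
Shutter speed: 6 → 8 → 10 → 13 → 15 → 20 → 25 — 2 stops longer (brighter).
ISO: 4000 → 5000 → 6400 → 8000 → 10000 — 1 1/3 stops higher (brighter).
Net: −3 2/3 +2 +1 1/3 = −1/3 stops.

1/3 stop darker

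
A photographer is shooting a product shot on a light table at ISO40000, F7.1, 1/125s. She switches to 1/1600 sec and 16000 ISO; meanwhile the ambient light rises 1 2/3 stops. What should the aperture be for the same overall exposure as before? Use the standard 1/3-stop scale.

f/2.2

Scene light: 1 2/3 stops brighter.
Shutter speed: 1/125 → 1/160 → 1/200 → 1/250 → 1/320 → 1/400 → 1/500 → 1/640 → 1/800 → 1/1000 → 1/1250 → 1/1600 — 3 2/3 stops shorter (darker).
ISO: 40000 → 32000 → 25600 → 20000 → 16000 — 1 1/3 stops lower (darker).
Net so far: 3 1/3 stops darker. Aperture: f/7.1 → f/6.3 → f/5.6 → f/5 → f/4.5 → f/4 → f/3.5 → f/3.2 → f/2.8 → f/2.5 → f/2.2.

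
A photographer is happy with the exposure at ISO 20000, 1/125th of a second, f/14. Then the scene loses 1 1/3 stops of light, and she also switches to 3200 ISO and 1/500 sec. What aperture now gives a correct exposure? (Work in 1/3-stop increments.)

Scene light: 1 1/3 stops darker.
ISO: 20000 → 16000 → 12800 → 10000 → 8000 → 6400 → 5000 → 4000 → 3200 — 2 2/3 stops lower (darker).
Shutter speed: 1/125 → 1/160 → 1/200 → 1/250 → 1/320 → 1/400 → 1/500 — 2 stops faster (darker).
Net so far: 6 stops darker. Aperture: f/14 → f/13 → f/11 → f/10 → f/9 → f/8 → f/7.1 → f/6.3 → f/5.6 → f/5 → f/4.5 → f/4 → f/3.5 → f/3.2 → f/2.8 → f/2.5 → f/2.2 → f/2 → f/1.8.

f/1.8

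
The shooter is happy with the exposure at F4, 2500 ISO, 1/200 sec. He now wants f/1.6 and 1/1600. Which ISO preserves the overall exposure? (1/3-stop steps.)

ISO 3200

Aperture: f/4 → f/3.5 → f/3.2 → f/2.8 → f/2.5 → f/2.2 → f/2 → f/1.8 → f/1.6 — 2 2/3 stops opened up (brighter).
Shutter speed: 1/200 → 1/250 → 1/320 → 1/400 → 1/500 → 1/640 → 1/800 → 1/1000 → 1/1250 → 1/1600 — 3 stops faster (darker).
Net change so far: 1/3 stop darker. Offset with the ISO: 2500 → 3200.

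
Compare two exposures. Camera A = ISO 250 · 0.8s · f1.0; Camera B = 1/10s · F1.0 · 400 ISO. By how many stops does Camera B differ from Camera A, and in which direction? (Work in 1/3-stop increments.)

Aperture: unchanged.
Shutter speed: 0.8 → 0.6 → 0.5 → 0.4 → 0.3 → 1/4 → 1/5 → 1/6 → 1/8 → 1/10 — 3 stops shorter (darker).
ISO: 250 → 320 → 400 — 2/3 stop raised (brighter).
Net: −3 +2/3 = −2 1/3 stops.

2 1/3 stops darker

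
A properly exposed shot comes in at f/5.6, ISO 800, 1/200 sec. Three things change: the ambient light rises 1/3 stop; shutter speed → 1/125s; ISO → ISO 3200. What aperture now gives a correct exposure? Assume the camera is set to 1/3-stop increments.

Scene light: 1/3 stop brighter.
Shutter speed: 1/200 → 1/160 → 1/125 — 2/3 stop longer (brighter).
ISO: 800 → 1000 → 1250 → 1600 → 2000 → 2500 → 3200 — 2 stops higher (brighter).
Net so far: 3 stops brighter. Aperture: f/5.6 → f/6.3 → f/7.1 → f/8 → f/9 → f/10 → f/11 → f/13 → f/14 → f/16.

f/16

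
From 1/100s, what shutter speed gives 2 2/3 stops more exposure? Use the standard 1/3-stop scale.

Shutter speed: 1/100 → 1/80 → 1/60 → 1/50 → 1/40 → 1/30 → 1/25 → 1/20 → 1/15 — 2 2/3 stops slower (brighter).

1/15s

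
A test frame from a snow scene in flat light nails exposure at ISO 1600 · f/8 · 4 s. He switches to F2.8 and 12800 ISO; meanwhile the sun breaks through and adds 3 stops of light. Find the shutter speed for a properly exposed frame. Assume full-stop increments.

1/125s

Scene light: 3 stops brighter.
Aperture: f/8 → f/5.6 → f/4 → f/2.8 — 3 stops opened up (brighter).
ISO: 1600 → 3200 → 6400 → 12800 — 3 stops raised (brighter).
Net so far: 9 stops brighter. Shutter speed: 4 → 2 → 1 → 1/2 → 1/4 → 1/8 → 1/15 → 1/30 → 1/60 → 1/125.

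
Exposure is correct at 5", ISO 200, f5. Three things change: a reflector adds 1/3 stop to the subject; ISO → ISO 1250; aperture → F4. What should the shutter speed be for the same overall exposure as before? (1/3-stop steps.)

Scene light: 1/3 stop brighter.
ISO: 200 → 250 → 320 → 400 → 500 → 640 → 800 → 1000 → 1250 — 2 2/3 stops higher (brighter).
Aperture: f/5 → f/4.5 → f/4 — 2/3 stop opened up (brighter).
Net so far: 3 2/3 stops brighter. Shutter speed: 5 → 4 → 3.2 → 2.5 → 2 → 1.6 → 1.3 → 1 → 0.8 → 0.6 → 0.5 → 0.4.

0.4 s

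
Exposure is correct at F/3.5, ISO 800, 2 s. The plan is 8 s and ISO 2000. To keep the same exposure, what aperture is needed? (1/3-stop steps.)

f/11

Shutter speed: 2 → 2.5 → 3.2 → 4 → 5 → 6 → 8 — 2 stops slower (brighter).
ISO: 800 → 1000 → 1250 → 1600 → 2000 — 1 1/3 stops raised (brighter).
Net change so far: 3 1/3 stops brighter. Offset with the aperture: f/3.5 → f/4 → f/4.5 → f/5 → f/5.6 → f/6.3 → f/7.1 → f/8 → f/9 → f/10 → f/11.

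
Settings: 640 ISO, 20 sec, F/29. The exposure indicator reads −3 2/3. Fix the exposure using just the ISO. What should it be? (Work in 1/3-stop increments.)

Underexposed by 3 2/3 stops → need 3 2/3 stops brighter.
ISO: 640 → 800 → 1000 → 1250 → 1600 → 2000 → 2500 → 3200 → 4000 → 5000 → 6400 → 8000.

ISO 8000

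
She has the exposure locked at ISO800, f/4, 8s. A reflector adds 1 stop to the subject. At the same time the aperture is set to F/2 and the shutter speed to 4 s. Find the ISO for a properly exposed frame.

ISO 200

Scene light: 1 stop brighter.
Aperture: f/4 → f/2.8 → f/2 — 2 stops wider (brighter).
Shutter speed: 8 → 4 — 1 stop shorter (darker).
Net so far: 2 stops brighter. ISO: 800 → 400 → 200.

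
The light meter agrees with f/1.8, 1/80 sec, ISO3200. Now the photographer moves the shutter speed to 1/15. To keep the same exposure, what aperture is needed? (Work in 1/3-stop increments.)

Shutter speed: 1/80 → 1/60 → 1/50 → 1/40 → 1/30 → 1/25 → 1/20 → 1/15 — 2 1/3 stops slower (brighter).
Need 2 1/3 stops darker from the aperture: f/1.8 → f/2 → f/2.2 → f/2.5 → f/2.8 → f/3.2 → f/3.5 → f/4.

f/4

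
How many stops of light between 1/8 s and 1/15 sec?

1/8 → 1/15 — count the steps: 1 stop.

1 stop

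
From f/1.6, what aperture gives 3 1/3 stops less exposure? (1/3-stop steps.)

f/5

Aperture: f/1.6 → f/1.8 → f/2 → f/2.2 → f/2.5 → f/2.8 → f/3.2 → f/3.5 → f/4 → f/4.5 → f/5 — 3 1/3 stops narrower (darker).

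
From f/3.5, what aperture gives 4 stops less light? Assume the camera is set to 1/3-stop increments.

f/14

Aperture: f/3.5 → f/4 → f/4.5 → f/5 → f/5.6 → f/6.3 → f/7.1 → f/8 → f/9 → f/10 → f/11 → f/13 → f/14 — 4 stops narrower (darker).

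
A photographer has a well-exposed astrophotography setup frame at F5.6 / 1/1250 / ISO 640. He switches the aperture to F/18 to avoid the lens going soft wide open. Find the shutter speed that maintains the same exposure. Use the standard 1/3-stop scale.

1/125s

Aperture: f/5.6 → f/6.3 → f/7.1 → f/8 → f/9 → f/10 → f/11 → f/13 → f/14 → f/16 → f/18 — 3 1/3 stops stopped down (darker).
Need 3 1/3 stops brighter from the shutter speed: 1/1250 → 1/1000 → 1/800 → 1/640 → 1/500 → 1/400 → 1/320 → 1/250 → 1/200 → 1/160 → 1/125.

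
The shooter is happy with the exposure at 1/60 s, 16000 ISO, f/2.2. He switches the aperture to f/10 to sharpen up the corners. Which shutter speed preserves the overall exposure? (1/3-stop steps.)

Aperture: f/2.2 → f/2.5 → f/2.8 → f/3.2 → f/3.5 → f/4 → f/4.5 → f/5 → f/5.6 → f/6.3 → f/7.1 → f/8 → f/9 → f/10 — 4 1/3 stops narrower (darker).
Need 4 1/3 stops brighter from the shutter speed: 1/60 → 1/50 → 1/40 → 1/30 → 1/25 → 1/20 → 1/15 → 1/13 → 1/10 → 1/8 → 1/6 → 1/5 → 1/4 → 0.3.

0.3 s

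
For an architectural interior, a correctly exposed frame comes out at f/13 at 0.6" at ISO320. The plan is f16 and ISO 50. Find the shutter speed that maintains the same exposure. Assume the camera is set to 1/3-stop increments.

Aperture: f/13 → f/14 → f/16 — 2/3 stop narrower (darker).
ISO: 320 → 250 → 200 → 160 → 125 → 100 → 80 → 64 → 50 — 2 2/3 stops dropped (darker).
Net change so far: 3 1/3 stops darker. Offset with the shutter speed: 0.6 → 0.8 → 1 → 1.3 → 1.6 → 2 → 2.5 → 3.2 → 4 → 5 → 6.

6 s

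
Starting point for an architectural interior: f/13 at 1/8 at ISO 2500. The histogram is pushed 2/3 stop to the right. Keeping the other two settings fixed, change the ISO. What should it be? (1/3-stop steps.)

Overexposed by 2/3 stop → need 2/3 stop darker.
ISO: 2500 → 2000 → 1600.

ISO 1600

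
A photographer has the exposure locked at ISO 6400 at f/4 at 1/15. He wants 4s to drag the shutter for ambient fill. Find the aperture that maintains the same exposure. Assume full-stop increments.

f/32

Shutter speed: 1/15 → 1/8 → 1/4 → 1/2 → 1 → 2 → 4 — 6 stops slower (brighter).
Need 6 stops darker from the aperture: f/4 → f/5.6 → f/8 → f/11 → f/16 → f/22 → f/32.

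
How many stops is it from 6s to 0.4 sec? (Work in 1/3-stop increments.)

4 stops

6 → 5 → 4 → 3.2 → 2.5 → 2 → 1.6 → 1.3 → 1 → 0.8 → 0.6 → 0.5 → 0.4 — count the steps: 12 third-stops = 4 stops.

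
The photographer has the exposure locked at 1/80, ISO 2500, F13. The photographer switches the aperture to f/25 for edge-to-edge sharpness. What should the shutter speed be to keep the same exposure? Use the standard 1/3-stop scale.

Aperture: f/13 → f/14 → f/16 → f/18 → f/20 → f/22 → f/25 — 2 stops narrower (darker).
Need 2 stops brighter from the shutter speed: 1/80 → 1/60 → 1/50 → 1/40 → 1/30 → 1/25 → 1/20.

1/20s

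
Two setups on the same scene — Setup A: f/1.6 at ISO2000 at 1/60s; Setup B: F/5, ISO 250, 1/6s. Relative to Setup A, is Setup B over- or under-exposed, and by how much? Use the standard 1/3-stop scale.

3 stops darker

Aperture: f/1.6 → f/1.8 → f/2 → f/2.2 → f/2.5 → f/2.8 → f/3.2 → f/3.5 → f/4 → f/4.5 → f/5 — 3 1/3 stops stopped down (darker).
Shutter speed: 1/60 → 1/50 → 1/40 → 1/30 → 1/25 → 1/20 → 1/15 → 1/13 → 1/10 → 1/8 → 1/6 — 3 1/3 stops slower (brighter).
ISO: 2000 → 1600 → 1250 → 1000 → 800 → 640 → 500 → 400 → 320 → 250 — 3 stops dropped (darker).
Net: −3 1/3 +3 1/3 −3 = −3 stops.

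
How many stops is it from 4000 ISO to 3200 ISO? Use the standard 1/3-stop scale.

1/3 stop

4000 → 3200 — count the steps: 1 third-stops = 1/3 stop.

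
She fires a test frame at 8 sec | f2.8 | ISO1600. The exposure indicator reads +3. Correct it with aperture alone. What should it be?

f/8

Overexposed by 3 stops → need 3 stops darker.
Aperture: f/2.8 → f/4 → f/5.6 → f/8.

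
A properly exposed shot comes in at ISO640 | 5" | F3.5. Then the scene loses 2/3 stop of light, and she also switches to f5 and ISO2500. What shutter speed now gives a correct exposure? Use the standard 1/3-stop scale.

Scene light: 2/3 stop darker.
Aperture: f/3.5 → f/4 → f/4.5 → f/5 — 1 stop stopped down (darker).
ISO: 640 → 800 → 1000 → 1250 → 1600 → 2000 → 2500 — 2 stops raised (brighter).
Net so far: 1/3 stop brighter. Shutter speed: 5 → 4.

4 s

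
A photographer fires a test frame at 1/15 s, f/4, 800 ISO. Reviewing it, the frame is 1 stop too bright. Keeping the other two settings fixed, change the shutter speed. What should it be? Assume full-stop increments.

1/30s

Overexposed by 1 stop → need 1 stop darker.
Shutter speed: 1/15 → 1/30.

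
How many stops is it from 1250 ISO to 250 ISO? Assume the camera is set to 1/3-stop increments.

2 1/3 stops

1250 → 1000 → 800 → 640 → 500 → 400 → 320 → 250 — count the steps: 7 third-stops = 2 1/3 stops.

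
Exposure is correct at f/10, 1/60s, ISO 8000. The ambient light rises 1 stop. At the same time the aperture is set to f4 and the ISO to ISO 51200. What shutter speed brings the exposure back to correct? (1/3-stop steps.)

1/5000s

Scene light: 1 stop brighter.
Aperture: f/10 → f/9 → f/8 → f/7.1 → f/6.3 → f/5.6 → f/5 → f/4.5 → f/4 — 2 2/3 stops larger aperture (brighter).
ISO: 8000 → 10000 → 12800 → 16000 → 20000 → 25600 → 32000 → 40000 → 51200 — 2 2/3 stops raised (brighter).
Net so far: 6 1/3 stops brighter. Shutter speed: 1/60 → 1/80 → 1/100 → 1/125 → 1/160 → 1/200 → 1/250 → 1/320 → 1/400 → 1/500 → 1/640 → 1/800 → 1/1000 → 1/1250 → 1/1600 → 1/2000 → 1/2500 → 1/3200 → 1/4000 → 1/5000.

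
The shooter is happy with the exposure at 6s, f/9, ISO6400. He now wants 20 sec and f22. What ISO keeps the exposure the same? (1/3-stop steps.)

Shutter speed: 6 → 8 → 10 → 13 → 15 → 20 — 1 2/3 stops longer (brighter).
Aperture: f/9 → f/10 → f/11 → f/13 → f/14 → f/16 → f/18 → f/20 → f/22 — 2 2/3 stops stopped down (darker).
Net change so far: 1 stop darker. Offset with the ISO: 6400 → 8000 → 10000 → 12800.

ISO 12800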